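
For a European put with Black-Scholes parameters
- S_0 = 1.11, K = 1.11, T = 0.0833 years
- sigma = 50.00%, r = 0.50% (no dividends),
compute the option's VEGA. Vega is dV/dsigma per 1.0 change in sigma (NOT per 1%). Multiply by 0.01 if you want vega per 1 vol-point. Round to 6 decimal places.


Answer: Vega = 0.127448

Derivation:
d1 = 0.0750405224; d2 = -0.0692681745
phi(d1) = 0.3978206222; exp(-qT) = 1.0000000000; exp(-rT) = 0.9995835867
Vega = S * exp(-qT) * phi(d1) * sqrt(T) = 1.1100 * 1.0000000000 * 0.3978206222 * 0.2886173938 = 0.127448


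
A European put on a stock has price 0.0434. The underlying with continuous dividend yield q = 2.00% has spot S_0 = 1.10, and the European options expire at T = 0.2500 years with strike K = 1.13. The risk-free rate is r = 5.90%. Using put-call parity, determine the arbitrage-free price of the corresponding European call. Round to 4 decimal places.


Answer: Call price = 0.0245

Derivation:
Put-call parity: C - P = S_0 * exp(-qT) - K * exp(-rT).
S_0 * exp(-qT) = 1.1000 * 0.99501248 = 1.09451373
K * exp(-rT) = 1.1300 * 0.98535825 = 1.11345482
C = P + S*exp(-qT) - K*exp(-rT)
C = 0.0434 + 1.09451373 - 1.11345482 = 0.0245


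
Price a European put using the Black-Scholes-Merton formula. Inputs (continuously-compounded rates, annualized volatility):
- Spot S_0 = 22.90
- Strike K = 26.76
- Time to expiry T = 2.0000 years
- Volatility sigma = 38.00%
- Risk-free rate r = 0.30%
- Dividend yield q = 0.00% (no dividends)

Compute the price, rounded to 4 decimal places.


d1 = (ln(S/K) + (r - q + 0.5*sigma^2) * T) / (sigma * sqrt(T)) = -0.00999500
d2 = d1 - sigma * sqrt(T) = -0.54739615
exp(-rT) = 0.99401796; exp(-qT) = 1.00000000
P = K * exp(-rT) * N(-d2) - S_0 * exp(-qT) * N(-d1)
N(-d1) = 0.50398736; N(-d2) = 0.70794670
P = 26.7600 * 0.99401796 * 0.70794670 - 22.9000 * 1.00000000 * 0.50398736 = 7.2900

Answer: Price = 7.2900


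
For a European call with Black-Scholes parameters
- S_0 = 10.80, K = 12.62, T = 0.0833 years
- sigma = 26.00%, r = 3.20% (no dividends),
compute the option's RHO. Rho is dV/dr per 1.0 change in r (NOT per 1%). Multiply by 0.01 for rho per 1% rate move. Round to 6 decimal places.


d1 = -2.0023259194; d2 = -2.0773664418
phi(d1) = 0.0537402471; exp(-qT) = 1.0000000000; exp(-rT) = 0.9973379496
N(d2) = 0.0188838755
Rho = K*T*exp(-rT)*N(d2) = 12.6200 * 0.0833 * 0.9973379496 * 0.0188838755 = 0.019799

Answer: Rho = 0.019799


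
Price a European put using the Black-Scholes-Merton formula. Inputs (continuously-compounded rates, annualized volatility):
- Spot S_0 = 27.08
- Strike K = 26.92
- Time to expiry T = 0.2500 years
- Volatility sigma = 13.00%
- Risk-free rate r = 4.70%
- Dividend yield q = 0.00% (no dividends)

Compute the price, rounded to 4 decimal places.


Answer: Price = 0.4843

Derivation:
d1 = (ln(S/K) + (r - q + 0.5*sigma^2) * T) / (sigma * sqrt(T)) = 0.30443759
d2 = d1 - sigma * sqrt(T) = 0.23943759
exp(-rT) = 0.98831876; exp(-qT) = 1.00000000
P = K * exp(-rT) * N(-d2) - S_0 * exp(-qT) * N(-d1)
N(-d1) = 0.38039727; N(-d2) = 0.40538314
P = 26.9200 * 0.98831876 * 0.40538314 - 27.0800 * 1.00000000 * 0.38039727 = 0.4843


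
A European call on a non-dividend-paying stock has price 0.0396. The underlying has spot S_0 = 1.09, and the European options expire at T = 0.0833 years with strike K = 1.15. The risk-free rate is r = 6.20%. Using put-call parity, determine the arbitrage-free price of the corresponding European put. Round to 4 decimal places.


Answer: Put price = 0.0937

Derivation:
Put-call parity: C - P = S_0 * exp(-qT) - K * exp(-rT).
S_0 * exp(-qT) = 1.0900 * 1.00000000 = 1.09000000
K * exp(-rT) = 1.1500 * 0.99484871 = 1.14407602
P = C - S*exp(-qT) + K*exp(-rT)
P = 0.0396 - 1.09000000 + 1.14407602 = 0.0937


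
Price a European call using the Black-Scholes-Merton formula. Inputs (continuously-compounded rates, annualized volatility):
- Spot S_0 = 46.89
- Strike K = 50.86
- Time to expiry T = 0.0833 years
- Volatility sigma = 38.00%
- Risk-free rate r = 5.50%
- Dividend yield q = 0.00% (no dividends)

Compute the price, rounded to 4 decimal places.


Answer: Price = 0.7638

Derivation:
d1 = (ln(S/K) + (r - q + 0.5*sigma^2) * T) / (sigma * sqrt(T)) = -0.64442050
d2 = d1 - sigma * sqrt(T) = -0.75409511
exp(-rT) = 0.99542898; exp(-qT) = 1.00000000
C = S_0 * exp(-qT) * N(d1) - K * exp(-rT) * N(d2)
N(d1) = 0.25965140; N(d2) = 0.22539606
C = 46.8900 * 1.00000000 * 0.25965140 - 50.8600 * 0.99542898 * 0.22539606 = 0.7638


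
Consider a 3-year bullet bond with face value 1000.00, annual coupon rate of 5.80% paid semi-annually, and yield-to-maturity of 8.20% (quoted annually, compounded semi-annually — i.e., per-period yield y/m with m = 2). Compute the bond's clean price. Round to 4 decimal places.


Coupon per period c = face * coupon_rate / m = 29.000000
Periods per year m = 2; per-period yield y/m = 0.041000
Number of cashflows N = 6
Cashflows (t years, CF_t, discount factor 1/(1+y/m)^(m*t), PV):
  t = 0.5000: CF_t = 29.000000, DF = 0.960615, PV = 27.857829
  t = 1.0000: CF_t = 29.000000, DF = 0.922781, PV = 26.760643
  t = 1.5000: CF_t = 29.000000, DF = 0.886437, PV = 25.706669
  t = 2.0000: CF_t = 29.000000, DF = 0.851524, PV = 24.694207
  t = 2.5000: CF_t = 29.000000, DF = 0.817987, PV = 23.721620
  t = 3.0000: CF_t = 1029.000000, DF = 0.785770, PV = 808.557663
Price P = sum_t PV_t = 937.298631

Answer: Price = 937.2986


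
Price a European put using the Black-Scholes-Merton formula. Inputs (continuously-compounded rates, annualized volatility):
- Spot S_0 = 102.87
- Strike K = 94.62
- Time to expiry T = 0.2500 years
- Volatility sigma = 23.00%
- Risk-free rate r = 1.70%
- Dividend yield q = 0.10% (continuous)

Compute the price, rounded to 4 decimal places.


Answer: Price = 1.4536

Derivation:
d1 = (ln(S/K) + (r - q + 0.5*sigma^2) * T) / (sigma * sqrt(T)) = 0.81921465
d2 = d1 - sigma * sqrt(T) = 0.70421465
exp(-rT) = 0.99575902; exp(-qT) = 0.99975003
P = K * exp(-rT) * N(-d2) - S_0 * exp(-qT) * N(-d1)
N(-d1) = 0.20633198; N(-d2) = 0.24064955
P = 94.6200 * 0.99575902 * 0.24064955 - 102.8700 * 0.99975003 * 0.20633198 = 1.4536


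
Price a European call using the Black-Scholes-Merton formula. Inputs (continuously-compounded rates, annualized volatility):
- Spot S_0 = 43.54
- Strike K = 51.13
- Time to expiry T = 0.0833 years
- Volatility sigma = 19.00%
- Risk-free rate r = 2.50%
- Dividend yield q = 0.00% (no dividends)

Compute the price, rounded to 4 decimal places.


Answer: Price = 0.0014

Derivation:
d1 = (ln(S/K) + (r - q + 0.5*sigma^2) * T) / (sigma * sqrt(T)) = -2.86493453
d2 = d1 - sigma * sqrt(T) = -2.91977184
exp(-rT) = 0.99791967; exp(-qT) = 1.00000000
C = S_0 * exp(-qT) * N(d1) - K * exp(-rT) * N(d2)
N(d1) = 0.00208548; N(d2) = 0.00175144
C = 43.5400 * 1.00000000 * 0.00208548 - 51.1300 * 0.99791967 * 0.00175144 = 0.0014


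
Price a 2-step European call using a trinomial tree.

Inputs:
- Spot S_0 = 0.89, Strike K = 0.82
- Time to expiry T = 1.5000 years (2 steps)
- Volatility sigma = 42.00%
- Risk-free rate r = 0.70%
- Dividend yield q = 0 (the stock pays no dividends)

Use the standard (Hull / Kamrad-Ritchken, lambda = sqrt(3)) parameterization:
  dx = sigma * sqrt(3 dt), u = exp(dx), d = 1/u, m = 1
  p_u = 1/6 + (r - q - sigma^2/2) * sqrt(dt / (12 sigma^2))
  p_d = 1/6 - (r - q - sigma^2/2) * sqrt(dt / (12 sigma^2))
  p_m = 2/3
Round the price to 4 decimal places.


Answer: Price = V(0,0) = 0.1993

Derivation:
dt = T/N = 0.750000; dx = sigma*sqrt(3*dt) = 0.630000
u = exp(dx) = 1.877611; d = 1/u = 0.532592
p_u = 0.118333, p_m = 0.666667, p_d = 0.215000
Discount per step: exp(-r*dt) = 0.994764
Stock lattice S(k, j) with j the centered position index:
  k=0: S(0,+0) = 0.8900
  k=1: S(1,-1) = 0.4740; S(1,+0) = 0.8900; S(1,+1) = 1.6711
  k=2: S(2,-2) = 0.2525; S(2,-1) = 0.4740; S(2,+0) = 0.8900; S(2,+1) = 1.6711; S(2,+2) = 3.1376
Terminal payoffs V(N, j) = max(S_T - K, 0):
  V(2,-2) = 0.000000; V(2,-1) = 0.000000; V(2,+0) = 0.070000; V(2,+1) = 0.851073; V(2,+2) = 2.317625
Backward induction: V(k, j) = exp(-r*dt) * [p_u * V(k+1, j+1) + p_m * V(k+1, j) + p_d * V(k+1, j-1)]
  V(1,-1) = exp(-r*dt) * [p_u*0.070000 + p_m*0.000000 + p_d*0.000000] = 0.008240
  V(1,+0) = exp(-r*dt) * [p_u*0.851073 + p_m*0.070000 + p_d*0.000000] = 0.146605
  V(1,+1) = exp(-r*dt) * [p_u*2.317625 + p_m*0.851073 + p_d*0.070000] = 0.852199
  V(0,+0) = exp(-r*dt) * [p_u*0.852199 + p_m*0.146605 + p_d*0.008240] = 0.199303


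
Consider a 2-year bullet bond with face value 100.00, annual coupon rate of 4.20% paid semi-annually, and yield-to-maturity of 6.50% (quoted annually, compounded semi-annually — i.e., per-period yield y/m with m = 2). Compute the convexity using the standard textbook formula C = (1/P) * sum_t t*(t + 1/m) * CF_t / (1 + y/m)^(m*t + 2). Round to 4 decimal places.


Answer: Convexity = 4.4956

Derivation:
Coupon per period c = face * coupon_rate / m = 2.100000
Periods per year m = 2; per-period yield y/m = 0.032500
Number of cashflows N = 4
Cashflows (t years, CF_t, discount factor 1/(1+y/m)^(m*t), PV):
  t = 0.5000: CF_t = 2.100000, DF = 0.968523, PV = 2.033898
  t = 1.0000: CF_t = 2.100000, DF = 0.938037, PV = 1.969877
  t = 1.5000: CF_t = 2.100000, DF = 0.908510, PV = 1.907871
  t = 2.0000: CF_t = 102.100000, DF = 0.879913, PV = 89.839122
Price P = sum_t PV_t = 95.750769
Convexity numerator sum_t t*(t + 1/m) * CF_t / (1+y/m)^(m*t + 2):
  t = 0.5000: term = 0.953936
  t = 1.0000: term = 2.771726
  t = 1.5000: term = 5.368961
  t = 2.0000: term = 421.362017
Convexity = (1/P) * sum = 430.456640 / 95.750769 = 4.495595


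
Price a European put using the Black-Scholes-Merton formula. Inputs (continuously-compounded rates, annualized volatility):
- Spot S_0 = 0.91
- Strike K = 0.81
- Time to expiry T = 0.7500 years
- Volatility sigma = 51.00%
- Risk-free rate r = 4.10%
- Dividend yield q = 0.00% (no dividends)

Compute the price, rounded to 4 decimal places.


d1 = (ln(S/K) + (r - q + 0.5*sigma^2) * T) / (sigma * sqrt(T)) = 0.55402498
d2 = d1 - sigma * sqrt(T) = 0.11235203
exp(-rT) = 0.96971797; exp(-qT) = 1.00000000
P = K * exp(-rT) * N(-d2) - S_0 * exp(-qT) * N(-d1)
N(-d1) = 0.28978087; N(-d2) = 0.45527215
P = 0.8100 * 0.96971797 * 0.45527215 - 0.9100 * 1.00000000 * 0.28978087 = 0.0939

Answer: Price = 0.0939


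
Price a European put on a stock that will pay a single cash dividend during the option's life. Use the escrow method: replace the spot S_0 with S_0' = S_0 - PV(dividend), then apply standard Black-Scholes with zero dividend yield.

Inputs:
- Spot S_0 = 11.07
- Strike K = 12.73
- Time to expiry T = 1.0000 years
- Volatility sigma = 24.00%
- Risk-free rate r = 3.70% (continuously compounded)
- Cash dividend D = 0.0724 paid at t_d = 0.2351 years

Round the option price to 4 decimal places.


PV(D) = D * exp(-r * t_d) = 0.0724 * 0.99133902 = 0.07177295
S_0' = S_0 - PV(D) = 11.0700 - 0.07177295 = 10.99822705
d1 = (ln(S_0'/K) + (r + sigma^2/2)*T) / (sigma*sqrt(T)) = -0.33511387
d2 = d1 - sigma*sqrt(T) = -0.57511387
exp(-rT) = 0.96367614
N(-d1) = 0.63123041; N(-d2) = 0.71739286
P = K * exp(-rT) * N(-d2) - S_0' * N(-d1) = 12.7300 * 0.96367614 * 0.71739286 - 10.99822705 * 0.63123041 = 1.8583

Answer: Price = 1.8583


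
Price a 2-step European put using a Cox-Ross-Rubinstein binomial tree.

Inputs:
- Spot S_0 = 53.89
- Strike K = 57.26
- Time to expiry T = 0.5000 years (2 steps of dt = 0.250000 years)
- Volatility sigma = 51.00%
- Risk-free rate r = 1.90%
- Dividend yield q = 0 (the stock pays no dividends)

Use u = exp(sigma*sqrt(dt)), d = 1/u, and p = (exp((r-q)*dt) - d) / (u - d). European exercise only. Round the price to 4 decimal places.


Answer: Price = V(0,0) = 9.2239

Derivation:
dt = T/N = 0.250000
u = exp(sigma*sqrt(dt)) = 1.290462; d = 1/u = 0.774916
p = (exp((r-q)*dt) - d) / (u - d) = 0.445829
Discount per step: exp(-r*dt) = 0.995261
Stock lattice S(k, i) with i counting down-moves:
  k=0: S(0,0) = 53.8900
  k=1: S(1,0) = 69.5430; S(1,1) = 41.7603
  k=2: S(2,0) = 89.7425; S(2,1) = 53.8900; S(2,2) = 32.3607
Terminal payoffs V(N, i) = max(K - S_T, 0):
  V(2,0) = 0.000000; V(2,1) = 3.370000; V(2,2) = 24.899293
Backward induction: V(k, i) = exp(-r*dt) * [p * V(k+1, i) + (1-p) * V(k+1, i+1)].
  V(1,0) = exp(-r*dt) * [p*0.000000 + (1-p)*3.370000] = 1.858707
  V(1,1) = exp(-r*dt) * [p*3.370000 + (1-p)*24.899293] = 15.228410
  V(0,0) = exp(-r*dt) * [p*1.858707 + (1-p)*15.228410] = 9.223895


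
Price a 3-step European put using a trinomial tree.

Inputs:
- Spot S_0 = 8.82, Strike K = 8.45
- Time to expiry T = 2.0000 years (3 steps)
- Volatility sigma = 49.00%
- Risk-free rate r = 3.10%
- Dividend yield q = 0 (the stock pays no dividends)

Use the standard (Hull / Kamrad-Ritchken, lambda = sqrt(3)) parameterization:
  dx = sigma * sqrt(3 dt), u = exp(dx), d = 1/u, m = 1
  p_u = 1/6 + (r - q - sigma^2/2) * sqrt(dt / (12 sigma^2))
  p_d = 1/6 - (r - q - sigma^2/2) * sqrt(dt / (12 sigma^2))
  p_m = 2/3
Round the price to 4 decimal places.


dt = T/N = 0.666667; dx = sigma*sqrt(3*dt) = 0.692965
u = exp(dx) = 1.999635; d = 1/u = 0.500091
p_u = 0.123831, p_m = 0.666667, p_d = 0.209502
Discount per step: exp(-r*dt) = 0.979545
Stock lattice S(k, j) with j the centered position index:
  k=0: S(0,+0) = 8.8200
  k=1: S(1,-1) = 4.4108; S(1,+0) = 8.8200; S(1,+1) = 17.6368
  k=2: S(2,-2) = 2.2058; S(2,-1) = 4.4108; S(2,+0) = 8.8200; S(2,+1) = 17.6368; S(2,+2) = 35.2671
  k=3: S(3,-3) = 1.1031; S(3,-2) = 2.2058; S(3,-1) = 4.4108; S(3,+0) = 8.8200; S(3,+1) = 17.6368; S(3,+2) = 35.2671; S(3,+3) = 70.5214
Terminal payoffs V(N, j) = max(K - S_T, 0):
  V(3,-3) = 7.346896; V(3,-2) = 6.244195; V(3,-1) = 4.039195; V(3,+0) = 0.000000; V(3,+1) = 0.000000; V(3,+2) = 0.000000; V(3,+3) = 0.000000
Backward induction: V(k, j) = exp(-r*dt) * [p_u * V(k+1, j+1) + p_m * V(k+1, j) + p_d * V(k+1, j-1)]
  V(2,-2) = exp(-r*dt) * [p_u*4.039195 + p_m*6.244195 + p_d*7.346896] = 6.075302
  V(2,-1) = exp(-r*dt) * [p_u*0.000000 + p_m*4.039195 + p_d*6.244195] = 3.919130
  V(2,+0) = exp(-r*dt) * [p_u*0.000000 + p_m*0.000000 + p_d*4.039195] = 0.828910
  V(2,+1) = exp(-r*dt) * [p_u*0.000000 + p_m*0.000000 + p_d*0.000000] = 0.000000
  V(2,+2) = exp(-r*dt) * [p_u*0.000000 + p_m*0.000000 + p_d*0.000000] = 0.000000
  V(1,-1) = exp(-r*dt) * [p_u*0.828910 + p_m*3.919130 + p_d*6.075302] = 3.906609
  V(1,+0) = exp(-r*dt) * [p_u*0.000000 + p_m*0.828910 + p_d*3.919130] = 1.345574
  V(1,+1) = exp(-r*dt) * [p_u*0.000000 + p_m*0.000000 + p_d*0.828910] = 0.170106
  V(0,+0) = exp(-r*dt) * [p_u*0.170106 + p_m*1.345574 + p_d*3.906609] = 1.701036

Answer: Price = V(0,0) = 1.7010


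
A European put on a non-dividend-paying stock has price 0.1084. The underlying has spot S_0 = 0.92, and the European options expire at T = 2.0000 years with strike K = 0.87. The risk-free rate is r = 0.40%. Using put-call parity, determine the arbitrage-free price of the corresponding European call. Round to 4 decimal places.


Answer: Call price = 0.1653

Derivation:
Put-call parity: C - P = S_0 * exp(-qT) - K * exp(-rT).
S_0 * exp(-qT) = 0.9200 * 1.00000000 = 0.92000000
K * exp(-rT) = 0.8700 * 0.99203191 = 0.86306777
C = P + S*exp(-qT) - K*exp(-rT)
C = 0.1084 + 0.92000000 - 0.86306777 = 0.1653


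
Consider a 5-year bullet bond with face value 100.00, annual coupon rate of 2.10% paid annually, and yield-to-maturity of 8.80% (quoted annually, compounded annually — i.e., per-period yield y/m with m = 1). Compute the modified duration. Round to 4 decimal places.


Answer: Modified duration = 4.3739

Derivation:
Coupon per period c = face * coupon_rate / m = 2.100000
Periods per year m = 1; per-period yield y/m = 0.088000
Number of cashflows N = 5
Cashflows (t years, CF_t, discount factor 1/(1+y/m)^(m*t), PV):
  t = 1.0000: CF_t = 2.100000, DF = 0.919118, PV = 1.930147
  t = 2.0000: CF_t = 2.100000, DF = 0.844777, PV = 1.774032
  t = 3.0000: CF_t = 2.100000, DF = 0.776450, PV = 1.630544
  t = 4.0000: CF_t = 2.100000, DF = 0.713649, PV = 1.498662
  t = 5.0000: CF_t = 102.100000, DF = 0.655927, PV = 66.970149
Price P = sum_t PV_t = 73.803535
First compute Macaulay numerator sum_t t * PV_t:
  t * PV_t at t = 1.0000: 1.930147
  t * PV_t at t = 2.0000: 3.548064
  t * PV_t at t = 3.0000: 4.891633
  t * PV_t at t = 4.0000: 5.994648
  t * PV_t at t = 5.0000: 334.850745
Macaulay duration D = 351.215238 / 73.803535 = 4.758786
Modified duration = D / (1 + y/m) = 4.758786 / (1 + 0.088000) = 4.373884


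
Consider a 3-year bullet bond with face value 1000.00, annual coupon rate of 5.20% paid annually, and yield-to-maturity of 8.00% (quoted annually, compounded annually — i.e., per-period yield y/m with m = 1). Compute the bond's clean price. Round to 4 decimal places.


Answer: Price = 927.8413

Derivation:
Coupon per period c = face * coupon_rate / m = 52.000000
Periods per year m = 1; per-period yield y/m = 0.080000
Number of cashflows N = 3
Cashflows (t years, CF_t, discount factor 1/(1+y/m)^(m*t), PV):
  t = 1.0000: CF_t = 52.000000, DF = 0.925926, PV = 48.148148
  t = 2.0000: CF_t = 52.000000, DF = 0.857339, PV = 44.581619
  t = 3.0000: CF_t = 1052.000000, DF = 0.793832, PV = 835.111518
Price P = sum_t PV_t = 927.841284


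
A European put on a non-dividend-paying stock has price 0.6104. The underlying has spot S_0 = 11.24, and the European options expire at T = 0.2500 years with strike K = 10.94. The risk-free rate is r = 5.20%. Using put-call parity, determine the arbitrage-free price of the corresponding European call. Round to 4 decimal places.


Put-call parity: C - P = S_0 * exp(-qT) - K * exp(-rT).
S_0 * exp(-qT) = 11.2400 * 1.00000000 = 11.24000000
K * exp(-rT) = 10.9400 * 0.98708414 = 10.79870044
C = P + S*exp(-qT) - K*exp(-rT)
C = 0.6104 + 11.24000000 - 10.79870044 = 1.0517

Answer: Call price = 1.0517


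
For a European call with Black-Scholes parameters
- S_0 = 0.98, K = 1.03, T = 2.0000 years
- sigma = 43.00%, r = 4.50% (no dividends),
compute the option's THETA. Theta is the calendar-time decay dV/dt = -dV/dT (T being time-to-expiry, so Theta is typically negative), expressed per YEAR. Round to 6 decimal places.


Answer: Theta = -0.072698

Derivation:
d1 = 0.3702254728; d2 = -0.2378863590
phi(d1) = 0.3725172314; exp(-qT) = 1.0000000000; exp(-rT) = 0.9139311853
Theta = -S*exp(-qT)*phi(d1)*sigma/(2*sqrt(T)) - r*K*exp(-rT)*N(d2) + q*S*exp(-qT)*N(d1)
N(d1) = 0.6443927508; N(d2) = 0.4059846179; sqrt(T) = 1.4142135624
Term 1 = -0.9800 * 1.0000000000 * 0.3725172314 * 0.4300 / (2 * 1.4142135624) = -0.0555003733
Term 2 = -0.0450 * 1.0300 * 0.9139311853 * 0.4059846179 = -0.0171977968
Term 3 = 0 (no dividend yield, q = 0)
Theta = -0.0555003733 + (-0.0171977968) + (0.0000000000) = -0.072698


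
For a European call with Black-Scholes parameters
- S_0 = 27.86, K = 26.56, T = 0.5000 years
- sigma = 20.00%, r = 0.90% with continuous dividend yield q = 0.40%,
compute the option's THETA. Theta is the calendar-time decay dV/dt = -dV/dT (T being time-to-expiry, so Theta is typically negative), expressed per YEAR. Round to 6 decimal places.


d1 = 0.4262838750; d2 = 0.2848625188
phi(d1) = 0.3642927398; exp(-qT) = 0.9980019987; exp(-rT) = 0.9955101098
Theta = -S*exp(-qT)*phi(d1)*sigma/(2*sqrt(T)) - r*K*exp(-rT)*N(d2) + q*S*exp(-qT)*N(d1)
N(d1) = 0.6650494968; N(d2) = 0.6121252638; sqrt(T) = 0.7071067812
Term 1 = -27.8600 * 0.9980019987 * 0.3642927398 * 0.2000 / (2 * 0.7071067812) = -1.4324452677
Term 2 = -0.0090 * 26.5600 * 0.9955101098 * 0.6121252638 = -0.1456654514
Term 3 = 0.0040 * 27.8600 * 0.9980019987 * 0.6650494968 = 0.0739650378
Theta = -1.4324452677 + (-0.1456654514) + (0.0739650378) = -1.504146

Answer: Theta = -1.504146


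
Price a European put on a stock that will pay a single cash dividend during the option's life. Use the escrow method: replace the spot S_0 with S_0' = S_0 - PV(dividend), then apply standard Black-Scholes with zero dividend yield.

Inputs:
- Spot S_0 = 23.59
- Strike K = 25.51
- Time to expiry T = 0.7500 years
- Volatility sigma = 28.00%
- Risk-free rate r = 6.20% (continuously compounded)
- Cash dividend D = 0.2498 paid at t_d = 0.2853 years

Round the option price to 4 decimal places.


PV(D) = D * exp(-r * t_d) = 0.2498 * 0.98246692 = 0.24542024
S_0' = S_0 - PV(D) = 23.5900 - 0.24542024 = 23.34457976
d1 = (ln(S_0'/K) + (r + sigma^2/2)*T) / (sigma*sqrt(T)) = -0.05280984
d2 = d1 - sigma*sqrt(T) = -0.29529695
exp(-rT) = 0.95456456
N(-d1) = 0.52105829; N(-d2) = 0.61611648
P = K * exp(-rT) * N(-d2) - S_0' * N(-d1) = 25.5100 * 0.95456456 * 0.61611648 - 23.34457976 * 0.52105829 = 2.8391

Answer: Price = 2.8391


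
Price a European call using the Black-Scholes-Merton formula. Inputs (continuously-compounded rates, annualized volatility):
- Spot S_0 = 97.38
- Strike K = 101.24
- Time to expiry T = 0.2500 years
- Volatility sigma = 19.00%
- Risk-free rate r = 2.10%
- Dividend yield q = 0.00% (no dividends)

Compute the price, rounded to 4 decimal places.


Answer: Price = 2.3198

Derivation:
d1 = (ln(S/K) + (r - q + 0.5*sigma^2) * T) / (sigma * sqrt(T)) = -0.30642721
d2 = d1 - sigma * sqrt(T) = -0.40142721
exp(-rT) = 0.99476376; exp(-qT) = 1.00000000
C = S_0 * exp(-qT) * N(d1) - K * exp(-rT) * N(d2)
N(d1) = 0.37963970; N(d2) = 0.34405281
C = 97.3800 * 1.00000000 * 0.37963970 - 101.2400 * 0.99476376 * 0.34405281 = 2.3198


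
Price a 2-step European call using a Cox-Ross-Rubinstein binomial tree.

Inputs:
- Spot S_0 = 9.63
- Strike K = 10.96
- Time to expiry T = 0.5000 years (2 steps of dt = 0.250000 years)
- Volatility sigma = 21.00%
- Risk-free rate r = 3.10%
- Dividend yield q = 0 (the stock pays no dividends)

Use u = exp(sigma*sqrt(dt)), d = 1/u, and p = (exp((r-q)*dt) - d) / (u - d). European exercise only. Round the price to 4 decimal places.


Answer: Price = V(0,0) = 0.2364

Derivation:
dt = T/N = 0.250000
u = exp(sigma*sqrt(dt)) = 1.110711; d = 1/u = 0.900325
p = (exp((r-q)*dt) - d) / (u - d) = 0.510754
Discount per step: exp(-r*dt) = 0.992280
Stock lattice S(k, i) with i counting down-moves:
  k=0: S(0,0) = 9.6300
  k=1: S(1,0) = 10.6961; S(1,1) = 8.6701
  k=2: S(2,0) = 11.8803; S(2,1) = 9.6300; S(2,2) = 7.8059
Terminal payoffs V(N, i) = max(S_T - K, 0):
  V(2,0) = 0.920320; V(2,1) = 0.000000; V(2,2) = 0.000000
Backward induction: V(k, i) = exp(-r*dt) * [p * V(k+1, i) + (1-p) * V(k+1, i+1)].
  V(1,0) = exp(-r*dt) * [p*0.920320 + (1-p)*0.000000] = 0.466428
  V(1,1) = exp(-r*dt) * [p*0.000000 + (1-p)*0.000000] = 0.000000
  V(0,0) = exp(-r*dt) * [p*0.466428 + (1-p)*0.000000] = 0.236391


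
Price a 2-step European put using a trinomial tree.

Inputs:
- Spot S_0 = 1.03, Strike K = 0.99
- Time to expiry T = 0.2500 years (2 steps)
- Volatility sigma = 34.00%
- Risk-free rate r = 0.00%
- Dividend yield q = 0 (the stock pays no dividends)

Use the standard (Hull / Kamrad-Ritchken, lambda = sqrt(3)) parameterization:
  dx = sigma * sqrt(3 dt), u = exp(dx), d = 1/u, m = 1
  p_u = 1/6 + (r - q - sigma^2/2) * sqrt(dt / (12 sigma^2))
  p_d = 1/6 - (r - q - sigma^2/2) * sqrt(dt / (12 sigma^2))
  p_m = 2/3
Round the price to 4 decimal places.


Answer: Price = V(0,0) = 0.0482

Derivation:
dt = T/N = 0.125000; dx = sigma*sqrt(3*dt) = 0.208207
u = exp(dx) = 1.231468; d = 1/u = 0.812039
p_u = 0.149316, p_m = 0.666667, p_d = 0.184017
Discount per step: exp(-r*dt) = 1.000000
Stock lattice S(k, j) with j the centered position index:
  k=0: S(0,+0) = 1.0300
  k=1: S(1,-1) = 0.8364; S(1,+0) = 1.0300; S(1,+1) = 1.2684
  k=2: S(2,-2) = 0.6792; S(2,-1) = 0.8364; S(2,+0) = 1.0300; S(2,+1) = 1.2684; S(2,+2) = 1.5620
Terminal payoffs V(N, j) = max(K - S_T, 0):
  V(2,-2) = 0.310810; V(2,-1) = 0.153600; V(2,+0) = 0.000000; V(2,+1) = 0.000000; V(2,+2) = 0.000000
Backward induction: V(k, j) = exp(-r*dt) * [p_u * V(k+1, j+1) + p_m * V(k+1, j) + p_d * V(k+1, j-1)]
  V(1,-1) = exp(-r*dt) * [p_u*0.000000 + p_m*0.153600 + p_d*0.310810] = 0.159594
  V(1,+0) = exp(-r*dt) * [p_u*0.000000 + p_m*0.000000 + p_d*0.153600] = 0.028265
  V(1,+1) = exp(-r*dt) * [p_u*0.000000 + p_m*0.000000 + p_d*0.000000] = 0.000000
  V(0,+0) = exp(-r*dt) * [p_u*0.000000 + p_m*0.028265 + p_d*0.159594] = 0.048211


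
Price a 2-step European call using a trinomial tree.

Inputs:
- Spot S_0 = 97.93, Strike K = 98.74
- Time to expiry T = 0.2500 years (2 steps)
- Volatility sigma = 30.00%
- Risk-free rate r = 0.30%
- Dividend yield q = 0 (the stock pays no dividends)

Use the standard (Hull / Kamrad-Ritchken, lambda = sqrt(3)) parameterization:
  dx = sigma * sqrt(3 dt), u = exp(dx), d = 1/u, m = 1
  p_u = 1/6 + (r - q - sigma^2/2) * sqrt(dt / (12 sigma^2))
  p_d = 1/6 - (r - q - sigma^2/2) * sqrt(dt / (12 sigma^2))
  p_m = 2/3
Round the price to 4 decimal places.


dt = T/N = 0.125000; dx = sigma*sqrt(3*dt) = 0.183712
u = exp(dx) = 1.201669; d = 1/u = 0.832176
p_u = 0.152378, p_m = 0.666667, p_d = 0.180955
Discount per step: exp(-r*dt) = 0.999625
Stock lattice S(k, j) with j the centered position index:
  k=0: S(0,+0) = 97.9300
  k=1: S(1,-1) = 81.4950; S(1,+0) = 97.9300; S(1,+1) = 117.6795
  k=2: S(2,-2) = 67.8181; S(2,-1) = 81.4950; S(2,+0) = 97.9300; S(2,+1) = 117.6795; S(2,+2) = 141.4118
Terminal payoffs V(N, j) = max(S_T - K, 0):
  V(2,-2) = 0.000000; V(2,-1) = 0.000000; V(2,+0) = 0.000000; V(2,+1) = 18.939481; V(2,+2) = 42.671828
Backward induction: V(k, j) = exp(-r*dt) * [p_u * V(k+1, j+1) + p_m * V(k+1, j) + p_d * V(k+1, j-1)]
  V(1,-1) = exp(-r*dt) * [p_u*0.000000 + p_m*0.000000 + p_d*0.000000] = 0.000000
  V(1,+0) = exp(-r*dt) * [p_u*18.939481 + p_m*0.000000 + p_d*0.000000] = 2.884878
  V(1,+1) = exp(-r*dt) * [p_u*42.671828 + p_m*18.939481 + p_d*0.000000] = 19.121396
  V(0,+0) = exp(-r*dt) * [p_u*19.121396 + p_m*2.884878 + p_d*0.000000] = 4.835118

Answer: Price = V(0,0) = 4.8351


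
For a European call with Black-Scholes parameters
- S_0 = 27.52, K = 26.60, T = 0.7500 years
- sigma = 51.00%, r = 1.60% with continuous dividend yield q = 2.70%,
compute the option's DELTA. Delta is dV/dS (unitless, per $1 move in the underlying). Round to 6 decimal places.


d1 = 0.2791416038; d2 = -0.1625313521
phi(d1) = 0.3836983620; exp(-qT) = 0.9799536543; exp(-rT) = 0.9880717129
N(d1) = 0.6099319218
Delta = exp(-qT) * N(d1) = 0.9799536543 * 0.6099319218 = 0.597705

Answer: Delta = 0.597705


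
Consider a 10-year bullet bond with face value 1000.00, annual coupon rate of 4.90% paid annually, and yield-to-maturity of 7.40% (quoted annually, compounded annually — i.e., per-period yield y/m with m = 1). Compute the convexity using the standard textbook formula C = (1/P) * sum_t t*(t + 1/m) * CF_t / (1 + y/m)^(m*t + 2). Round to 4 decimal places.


Answer: Convexity = 69.5707

Derivation:
Coupon per period c = face * coupon_rate / m = 49.000000
Periods per year m = 1; per-period yield y/m = 0.074000
Number of cashflows N = 10
Cashflows (t years, CF_t, discount factor 1/(1+y/m)^(m*t), PV):
  t = 1.0000: CF_t = 49.000000, DF = 0.931099, PV = 45.623836
  t = 2.0000: CF_t = 49.000000, DF = 0.866945, PV = 42.480294
  t = 3.0000: CF_t = 49.000000, DF = 0.807211, PV = 39.553347
  t = 4.0000: CF_t = 49.000000, DF = 0.751593, PV = 36.828070
  t = 5.0000: CF_t = 49.000000, DF = 0.699808, PV = 34.290568
  t = 6.0000: CF_t = 49.000000, DF = 0.651590, PV = 31.927903
  t = 7.0000: CF_t = 49.000000, DF = 0.606694, PV = 29.728029
  t = 8.0000: CF_t = 49.000000, DF = 0.564892, PV = 27.679729
  t = 9.0000: CF_t = 49.000000, DF = 0.525971, PV = 25.772559
  t = 10.0000: CF_t = 1049.000000, DF = 0.489731, PV = 513.727335
Price P = sum_t PV_t = 827.611668
Convexity numerator sum_t t*(t + 1/m) * CF_t / (1+y/m)^(m*t + 2):
  t = 1.0000: term = 79.106693
  t = 2.0000: term = 220.968417
  t = 3.0000: term = 411.486811
  t = 4.0000: term = 638.558055
  t = 5.0000: term = 891.840859
  t = 6.0000: term = 1162.548605
  t = 7.0000: term = 1443.263321
  t = 8.0000: term = 1727.769339
  t = 9.0000: term = 2010.904725
  t = 10.0000: term = 48991.055575
Convexity = (1/P) * sum = 57577.502401 / 827.611668 = 69.570675


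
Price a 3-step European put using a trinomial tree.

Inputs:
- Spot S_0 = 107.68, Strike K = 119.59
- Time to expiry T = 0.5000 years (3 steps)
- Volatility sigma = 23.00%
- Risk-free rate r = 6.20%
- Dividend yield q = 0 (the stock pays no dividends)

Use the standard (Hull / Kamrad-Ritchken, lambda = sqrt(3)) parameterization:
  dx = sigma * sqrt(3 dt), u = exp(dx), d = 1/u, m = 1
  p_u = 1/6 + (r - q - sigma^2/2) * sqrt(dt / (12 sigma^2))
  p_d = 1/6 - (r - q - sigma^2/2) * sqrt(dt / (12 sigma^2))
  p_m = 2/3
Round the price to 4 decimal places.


dt = T/N = 0.166667; dx = sigma*sqrt(3*dt) = 0.162635
u = exp(dx) = 1.176607; d = 1/u = 0.849902
p_u = 0.184882, p_m = 0.666667, p_d = 0.148451
Discount per step: exp(-r*dt) = 0.989720
Stock lattice S(k, j) with j the centered position index:
  k=0: S(0,+0) = 107.6800
  k=1: S(1,-1) = 91.5174; S(1,+0) = 107.6800; S(1,+1) = 126.6970
  k=2: S(2,-2) = 77.7808; S(2,-1) = 91.5174; S(2,+0) = 107.6800; S(2,+1) = 126.6970; S(2,+2) = 149.0725
  k=3: S(3,-3) = 66.1060; S(3,-2) = 77.7808; S(3,-1) = 91.5174; S(3,+0) = 107.6800; S(3,+1) = 126.6970; S(3,+2) = 149.0725; S(3,+3) = 175.3997
Terminal payoffs V(N, j) = max(K - S_T, 0):
  V(3,-3) = 53.483956; V(3,-2) = 41.809190; V(3,-1) = 28.072583; V(3,+0) = 11.910000; V(3,+1) = 0.000000; V(3,+2) = 0.000000; V(3,+3) = 0.000000
Backward induction: V(k, j) = exp(-r*dt) * [p_u * V(k+1, j+1) + p_m * V(k+1, j) + p_d * V(k+1, j-1)]
  V(2,-2) = exp(-r*dt) * [p_u*28.072583 + p_m*41.809190 + p_d*53.483956] = 40.581151
  V(2,-1) = exp(-r*dt) * [p_u*11.910000 + p_m*28.072583 + p_d*41.809190] = 26.844785
  V(2,+0) = exp(-r*dt) * [p_u*0.000000 + p_m*11.910000 + p_d*28.072583] = 11.982937
  V(2,+1) = exp(-r*dt) * [p_u*0.000000 + p_m*0.000000 + p_d*11.910000] = 1.749875
  V(2,+2) = exp(-r*dt) * [p_u*0.000000 + p_m*0.000000 + p_d*0.000000] = 0.000000
  V(1,-1) = exp(-r*dt) * [p_u*11.982937 + p_m*26.844785 + p_d*40.581151] = 25.867584
  V(1,+0) = exp(-r*dt) * [p_u*1.749875 + p_m*11.982937 + p_d*26.844785] = 12.170863
  V(1,+1) = exp(-r*dt) * [p_u*0.000000 + p_m*1.749875 + p_d*11.982937] = 2.915183
  V(0,+0) = exp(-r*dt) * [p_u*2.915183 + p_m*12.170863 + p_d*25.867584] = 12.364513

Answer: Price = V(0,0) = 12.3645


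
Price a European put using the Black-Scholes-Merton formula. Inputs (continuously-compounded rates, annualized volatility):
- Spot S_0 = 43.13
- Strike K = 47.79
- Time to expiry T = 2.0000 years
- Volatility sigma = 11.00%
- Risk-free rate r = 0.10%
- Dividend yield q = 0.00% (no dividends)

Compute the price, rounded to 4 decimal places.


Answer: Price = 5.6650

Derivation:
d1 = (ln(S/K) + (r - q + 0.5*sigma^2) * T) / (sigma * sqrt(T)) = -0.56888413
d2 = d1 - sigma * sqrt(T) = -0.72444762
exp(-rT) = 0.99800200; exp(-qT) = 1.00000000
P = K * exp(-rT) * N(-d2) - S_0 * exp(-qT) * N(-d1)
N(-d1) = 0.71528261; N(-d2) = 0.76560451
P = 47.7900 * 0.99800200 * 0.76560451 - 43.1300 * 1.00000000 * 0.71528261 = 5.6650


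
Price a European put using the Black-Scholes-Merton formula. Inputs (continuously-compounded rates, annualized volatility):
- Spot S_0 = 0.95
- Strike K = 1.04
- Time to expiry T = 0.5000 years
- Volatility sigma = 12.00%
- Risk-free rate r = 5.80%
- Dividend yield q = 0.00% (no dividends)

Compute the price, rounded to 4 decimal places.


d1 = (ln(S/K) + (r - q + 0.5*sigma^2) * T) / (sigma * sqrt(T)) = -0.68252312
d2 = d1 - sigma * sqrt(T) = -0.76737594
exp(-rT) = 0.97141646; exp(-qT) = 1.00000000
P = K * exp(-rT) * N(-d2) - S_0 * exp(-qT) * N(-d1)
N(-d1) = 0.75254589; N(-d2) = 0.77857098
P = 1.0400 * 0.97141646 * 0.77857098 - 0.9500 * 1.00000000 * 0.75254589 = 0.0717

Answer: Price = 0.0717


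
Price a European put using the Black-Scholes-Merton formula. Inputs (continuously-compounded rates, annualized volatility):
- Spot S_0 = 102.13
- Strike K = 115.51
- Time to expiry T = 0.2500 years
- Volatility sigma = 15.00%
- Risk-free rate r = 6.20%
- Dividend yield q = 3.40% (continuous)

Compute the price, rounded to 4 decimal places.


d1 = (ln(S/K) + (r - q + 0.5*sigma^2) * T) / (sigma * sqrt(T)) = -1.51064126
d2 = d1 - sigma * sqrt(T) = -1.58564126
exp(-rT) = 0.98461951; exp(-qT) = 0.99153602
P = K * exp(-rT) * N(-d2) - S_0 * exp(-qT) * N(-d1)
N(-d1) = 0.93456006; N(-d2) = 0.94358964
P = 115.5100 * 0.98461951 * 0.94358964 - 102.1300 * 0.99153602 * 0.93456006 = 12.6789

Answer: Price = 12.6789


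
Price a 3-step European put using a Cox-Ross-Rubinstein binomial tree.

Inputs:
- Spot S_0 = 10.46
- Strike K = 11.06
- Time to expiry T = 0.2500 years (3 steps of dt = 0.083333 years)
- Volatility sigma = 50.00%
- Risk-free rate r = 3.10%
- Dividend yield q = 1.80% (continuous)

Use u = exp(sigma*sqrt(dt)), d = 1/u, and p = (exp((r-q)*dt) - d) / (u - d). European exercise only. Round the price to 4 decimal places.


Answer: Price = V(0,0) = 1.4312

Derivation:
dt = T/N = 0.083333
u = exp(sigma*sqrt(dt)) = 1.155274; d = 1/u = 0.865596
p = (exp((r-q)*dt) - d) / (u - d) = 0.467720
Discount per step: exp(-r*dt) = 0.997420
Stock lattice S(k, i) with i counting down-moves:
  k=0: S(0,0) = 10.4600
  k=1: S(1,0) = 12.0842; S(1,1) = 9.0541
  k=2: S(2,0) = 13.9605; S(2,1) = 10.4600; S(2,2) = 7.8372
  k=3: S(3,0) = 16.1282; S(3,1) = 12.0842; S(3,2) = 9.0541; S(3,3) = 6.7839
Terminal payoffs V(N, i) = max(K - S_T, 0):
  V(3,0) = 0.000000; V(3,1) = 0.000000; V(3,2) = 2.005871; V(3,3) = 4.276143
Backward induction: V(k, i) = exp(-r*dt) * [p * V(k+1, i) + (1-p) * V(k+1, i+1)].
  V(2,0) = exp(-r*dt) * [p*0.000000 + (1-p)*0.000000] = 0.000000
  V(2,1) = exp(-r*dt) * [p*0.000000 + (1-p)*2.005871] = 1.064931
  V(2,2) = exp(-r*dt) * [p*2.005871 + (1-p)*4.276143] = 3.205999
  V(1,0) = exp(-r*dt) * [p*0.000000 + (1-p)*1.064931] = 0.565379
  V(1,1) = exp(-r*dt) * [p*1.064931 + (1-p)*3.205999] = 2.198891
  V(0,0) = exp(-r*dt) * [p*0.565379 + (1-p)*2.198891] = 1.431163


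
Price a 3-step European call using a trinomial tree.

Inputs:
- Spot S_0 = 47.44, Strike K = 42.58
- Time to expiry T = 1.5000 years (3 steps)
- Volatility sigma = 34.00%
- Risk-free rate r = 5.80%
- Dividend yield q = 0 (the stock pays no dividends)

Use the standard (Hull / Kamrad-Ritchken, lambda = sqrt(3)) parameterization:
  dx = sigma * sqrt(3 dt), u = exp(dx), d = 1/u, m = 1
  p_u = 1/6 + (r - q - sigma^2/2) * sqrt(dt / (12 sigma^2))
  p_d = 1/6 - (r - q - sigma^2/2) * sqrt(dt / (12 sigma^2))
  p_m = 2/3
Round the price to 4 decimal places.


Answer: Price = V(0,0) = 12.0902

Derivation:
dt = T/N = 0.500000; dx = sigma*sqrt(3*dt) = 0.416413
u = exp(dx) = 1.516512; d = 1/u = 0.659408
p_u = 0.166787, p_m = 0.666667, p_d = 0.166547
Discount per step: exp(-r*dt) = 0.971416
Stock lattice S(k, j) with j the centered position index:
  k=0: S(0,+0) = 47.4400
  k=1: S(1,-1) = 31.2823; S(1,+0) = 47.4400; S(1,+1) = 71.9434
  k=2: S(2,-2) = 20.6278; S(2,-1) = 31.2823; S(2,+0) = 47.4400; S(2,+1) = 71.9434; S(2,+2) = 109.1030
  k=3: S(3,-3) = 13.6021; S(3,-2) = 20.6278; S(3,-1) = 31.2823; S(3,+0) = 47.4400; S(3,+1) = 71.9434; S(3,+2) = 109.1030; S(3,+3) = 165.4560
Terminal payoffs V(N, j) = max(S_T - K, 0):
  V(3,-3) = 0.000000; V(3,-2) = 0.000000; V(3,-1) = 0.000000; V(3,+0) = 4.860000; V(3,+1) = 29.363351; V(3,+2) = 66.522987; V(3,+3) = 122.876037
Backward induction: V(k, j) = exp(-r*dt) * [p_u * V(k+1, j+1) + p_m * V(k+1, j) + p_d * V(k+1, j-1)]
  V(2,-2) = exp(-r*dt) * [p_u*0.000000 + p_m*0.000000 + p_d*0.000000] = 0.000000
  V(2,-1) = exp(-r*dt) * [p_u*4.860000 + p_m*0.000000 + p_d*0.000000] = 0.787414
  V(2,+0) = exp(-r*dt) * [p_u*29.363351 + p_m*4.860000 + p_d*0.000000] = 7.904821
  V(2,+1) = exp(-r*dt) * [p_u*66.522987 + p_m*29.363351 + p_d*4.860000] = 30.580322
  V(2,+2) = exp(-r*dt) * [p_u*122.876037 + p_m*66.522987 + p_d*29.363351] = 67.739898
  V(1,-1) = exp(-r*dt) * [p_u*7.904821 + p_m*0.787414 + p_d*0.000000] = 1.790672
  V(1,+0) = exp(-r*dt) * [p_u*30.580322 + p_m*7.904821 + p_d*0.787414] = 10.201247
  V(1,+1) = exp(-r*dt) * [p_u*67.739898 + p_m*30.580322 + p_d*7.904821] = 32.058219
  V(0,+0) = exp(-r*dt) * [p_u*32.058219 + p_m*10.201247 + p_d*1.790672] = 12.090198


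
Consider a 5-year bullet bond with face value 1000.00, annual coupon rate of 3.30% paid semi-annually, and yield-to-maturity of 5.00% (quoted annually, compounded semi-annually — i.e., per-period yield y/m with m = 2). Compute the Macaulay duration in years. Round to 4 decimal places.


Coupon per period c = face * coupon_rate / m = 16.500000
Periods per year m = 2; per-period yield y/m = 0.025000
Number of cashflows N = 10
Cashflows (t years, CF_t, discount factor 1/(1+y/m)^(m*t), PV):
  t = 0.5000: CF_t = 16.500000, DF = 0.975610, PV = 16.097561
  t = 1.0000: CF_t = 16.500000, DF = 0.951814, PV = 15.704938
  t = 1.5000: CF_t = 16.500000, DF = 0.928599, PV = 15.321890
  t = 2.0000: CF_t = 16.500000, DF = 0.905951, PV = 14.948186
  t = 2.5000: CF_t = 16.500000, DF = 0.883854, PV = 14.583596
  t = 3.0000: CF_t = 16.500000, DF = 0.862297, PV = 14.227898
  t = 3.5000: CF_t = 16.500000, DF = 0.841265, PV = 13.880876
  t = 4.0000: CF_t = 16.500000, DF = 0.820747, PV = 13.542318
  t = 4.5000: CF_t = 16.500000, DF = 0.800728, PV = 13.212018
  t = 5.0000: CF_t = 1016.500000, DF = 0.781198, PV = 794.088175
Price P = sum_t PV_t = 925.607457
Macaulay numerator sum_t t * PV_t:
  t * PV_t at t = 0.5000: 8.048780
  t * PV_t at t = 1.0000: 15.704938
  t * PV_t at t = 1.5000: 22.982835
  t * PV_t at t = 2.0000: 29.896371
  t * PV_t at t = 2.5000: 36.458989
  t * PV_t at t = 3.0000: 42.683695
  t * PV_t at t = 3.5000: 48.583067
  t * PV_t at t = 4.0000: 54.169274
  t * PV_t at t = 4.5000: 59.454081
  t * PV_t at t = 5.0000: 3970.440877
Macaulay duration D = (sum_t t * PV_t) / P = 4288.422908 / 925.607457 = 4.633090

Answer: Macaulay duration = 4.6331 years


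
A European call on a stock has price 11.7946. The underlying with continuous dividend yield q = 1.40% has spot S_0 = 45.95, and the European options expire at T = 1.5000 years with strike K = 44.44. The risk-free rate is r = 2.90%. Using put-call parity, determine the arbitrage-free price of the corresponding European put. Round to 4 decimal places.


Answer: Put price = 9.3478

Derivation:
Put-call parity: C - P = S_0 * exp(-qT) - K * exp(-rT).
S_0 * exp(-qT) = 45.9500 * 0.97921896 = 44.99511142
K * exp(-rT) = 44.4400 * 0.95743255 = 42.54830270
P = C - S*exp(-qT) + K*exp(-rT)
P = 11.7946 - 44.99511142 + 42.54830270 = 9.3478


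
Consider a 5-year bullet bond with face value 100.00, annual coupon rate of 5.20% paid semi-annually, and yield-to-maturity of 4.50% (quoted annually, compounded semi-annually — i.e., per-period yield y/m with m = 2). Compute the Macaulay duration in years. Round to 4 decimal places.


Coupon per period c = face * coupon_rate / m = 2.600000
Periods per year m = 2; per-period yield y/m = 0.022500
Number of cashflows N = 10
Cashflows (t years, CF_t, discount factor 1/(1+y/m)^(m*t), PV):
  t = 0.5000: CF_t = 2.600000, DF = 0.977995, PV = 2.542787
  t = 1.0000: CF_t = 2.600000, DF = 0.956474, PV = 2.486834
  t = 1.5000: CF_t = 2.600000, DF = 0.935427, PV = 2.432111
  t = 2.0000: CF_t = 2.600000, DF = 0.914843, PV = 2.378593
  t = 2.5000: CF_t = 2.600000, DF = 0.894712, PV = 2.326252
  t = 3.0000: CF_t = 2.600000, DF = 0.875024, PV = 2.275063
  t = 3.5000: CF_t = 2.600000, DF = 0.855769, PV = 2.225001
  t = 4.0000: CF_t = 2.600000, DF = 0.836938, PV = 2.176040
  t = 4.5000: CF_t = 2.600000, DF = 0.818522, PV = 2.128156
  t = 5.0000: CF_t = 102.600000, DF = 0.800510, PV = 82.132340
Price P = sum_t PV_t = 103.103176
Macaulay numerator sum_t t * PV_t:
  t * PV_t at t = 0.5000: 1.271394
  t * PV_t at t = 1.0000: 2.486834
  t * PV_t at t = 1.5000: 3.648167
  t * PV_t at t = 2.0000: 4.757185
  t * PV_t at t = 2.5000: 5.815630
  t * PV_t at t = 3.0000: 6.825189
  t * PV_t at t = 3.5000: 7.787502
  t * PV_t at t = 4.0000: 8.704159
  t * PV_t at t = 4.5000: 9.576703
  t * PV_t at t = 5.0000: 410.661698
Macaulay duration D = (sum_t t * PV_t) / P = 461.534460 / 103.103176 = 4.476433

Answer: Macaulay duration = 4.4764 years


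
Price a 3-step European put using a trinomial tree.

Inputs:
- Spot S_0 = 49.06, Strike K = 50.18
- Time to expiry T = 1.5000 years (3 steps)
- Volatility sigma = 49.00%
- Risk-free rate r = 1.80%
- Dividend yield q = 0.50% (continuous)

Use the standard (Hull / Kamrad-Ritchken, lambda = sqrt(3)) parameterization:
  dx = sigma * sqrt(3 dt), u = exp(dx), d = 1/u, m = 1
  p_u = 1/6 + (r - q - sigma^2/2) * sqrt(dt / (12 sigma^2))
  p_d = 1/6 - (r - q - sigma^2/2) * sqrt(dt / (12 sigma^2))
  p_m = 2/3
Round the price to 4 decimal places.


dt = T/N = 0.500000; dx = sigma*sqrt(3*dt) = 0.600125
u = exp(dx) = 1.822347; d = 1/u = 0.548743
p_u = 0.122072, p_m = 0.666667, p_d = 0.211262
Discount per step: exp(-r*dt) = 0.991040
Stock lattice S(k, j) with j the centered position index:
  k=0: S(0,+0) = 49.0600
  k=1: S(1,-1) = 26.9213; S(1,+0) = 49.0600; S(1,+1) = 89.4043
  k=2: S(2,-2) = 14.7729; S(2,-1) = 26.9213; S(2,+0) = 49.0600; S(2,+1) = 89.4043; S(2,+2) = 162.9257
  k=3: S(3,-3) = 8.1065; S(3,-2) = 14.7729; S(3,-1) = 26.9213; S(3,+0) = 49.0600; S(3,+1) = 89.4043; S(3,+2) = 162.9257; S(3,+3) = 296.9070
Terminal payoffs V(N, j) = max(K - S_T, 0):
  V(3,-3) = 42.073477; V(3,-2) = 35.407105; V(3,-1) = 23.258666; V(3,+0) = 1.120000; V(3,+1) = 0.000000; V(3,+2) = 0.000000; V(3,+3) = 0.000000
Backward induction: V(k, j) = exp(-r*dt) * [p_u * V(k+1, j+1) + p_m * V(k+1, j) + p_d * V(k+1, j-1)]
  V(2,-2) = exp(-r*dt) * [p_u*23.258666 + p_m*35.407105 + p_d*42.073477] = 35.015906
  V(2,-1) = exp(-r*dt) * [p_u*1.120000 + p_m*23.258666 + p_d*35.407105] = 22.915487
  V(2,+0) = exp(-r*dt) * [p_u*0.000000 + p_m*1.120000 + p_d*23.258666] = 5.609614
  V(2,+1) = exp(-r*dt) * [p_u*0.000000 + p_m*0.000000 + p_d*1.120000] = 0.234493
  V(2,+2) = exp(-r*dt) * [p_u*0.000000 + p_m*0.000000 + p_d*0.000000] = 0.000000
  V(1,-1) = exp(-r*dt) * [p_u*5.609614 + p_m*22.915487 + p_d*35.015906] = 23.149991
  V(1,+0) = exp(-r*dt) * [p_u*0.234493 + p_m*5.609614 + p_d*22.915487] = 8.532391
  V(1,+1) = exp(-r*dt) * [p_u*0.000000 + p_m*0.234493 + p_d*5.609614] = 1.329406
  V(0,+0) = exp(-r*dt) * [p_u*1.329406 + p_m*8.532391 + p_d*23.149991] = 10.645009

Answer: Price = V(0,0) = 10.6450
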